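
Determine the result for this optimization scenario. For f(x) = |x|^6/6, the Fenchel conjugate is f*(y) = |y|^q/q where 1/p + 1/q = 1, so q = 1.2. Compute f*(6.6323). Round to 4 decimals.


The conjugate exponent q satisfies 1/p + 1/q = 1.
p = 6, so q = 6/(6 - 1) = 1.2
|y|^q = 6.6323^1.2 = 9.6827
f*(6.6323) = 9.6827 / 1.2 = 8.0689


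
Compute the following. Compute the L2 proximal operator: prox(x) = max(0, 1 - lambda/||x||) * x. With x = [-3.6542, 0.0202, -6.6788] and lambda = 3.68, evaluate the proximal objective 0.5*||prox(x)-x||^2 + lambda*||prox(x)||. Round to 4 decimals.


Step 1: Compute ||x||.
||x|| = 7.6131
Step 2: Compute scaling factor.
scale = max(0, 1 - 3.68/7.6131) = 0.5166
Step 3: prox(x) = [-1.8879, 0.0104, -3.4504]
||prox(x)|| = 3.9331
Step 4: Proximal objective.
0.5*||prox-x||^2 = 6.7712
lambda*||prox|| = 14.4738
Total = 21.2452


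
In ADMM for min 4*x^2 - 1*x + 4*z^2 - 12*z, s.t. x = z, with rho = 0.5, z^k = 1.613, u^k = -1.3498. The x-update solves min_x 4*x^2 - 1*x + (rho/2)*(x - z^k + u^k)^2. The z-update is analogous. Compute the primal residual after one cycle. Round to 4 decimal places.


ADMM iteration with rho = 0.5, z^k = 1.613, u^k = -1.3498
Step 1: x-update.
Minimize 4*x^2 - 1*x + (0.5/2)*(x - 1.613 - 1.3498)^2
FOC: (2*4 + 0.5)*x = 1 + 0.5*(1.613 + 1.3498)
x^{k+1} = 0.2919
Step 2: z-update.
Minimize 4*z^2 - 12*z + (0.5/2)*(0.2919 - z - 1.3498)^2
FOC: (2*4 + 0.5)*z = 12 + 0.5*(0.2919 - 1.3498)
z^{k+1} = 1.3495
Step 3: u-update.
u^{k+1} = -1.3498 + 0.2919 - 1.3495 = -2.4074
Step 4: Primal residual = |0.2919 - 1.3495| = 1.0576


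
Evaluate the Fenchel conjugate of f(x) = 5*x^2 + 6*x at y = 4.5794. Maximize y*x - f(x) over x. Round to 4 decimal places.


f*(y) = sup_x {y*x - a*x^2 - b*x} = sup_x {(y-b)*x - a*x^2}
FOC: (y - b) - 2a*x = 0 => x* = (y - b)/(2a)
x* = (4.5794 - 6)/(2*5) = -0.1421
f*(4.5794) = (y-b)^2/(4a) = (4.5794 - 6)^2/(4*5)
= 2.0181/20 = 0.1009


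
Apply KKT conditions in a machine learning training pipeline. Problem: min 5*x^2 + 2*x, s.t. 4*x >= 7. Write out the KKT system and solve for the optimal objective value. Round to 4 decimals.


Step 1: Try lambda = 0 (constraint inactive).
x_unc = -2/(2*5) = -0.2
Check: 4*-0.2 = -0.8 < 7 -- violated!
Step 2: Constraint must be active: 4*x = 7
x* = 7/4 = 1.75
lambda = (2*5*1.75 + 2)/4 = 4.875
Step 3: Compute optimal value.
f(x*) = 5*1.75^2 + 2*1.75 = 18.8125


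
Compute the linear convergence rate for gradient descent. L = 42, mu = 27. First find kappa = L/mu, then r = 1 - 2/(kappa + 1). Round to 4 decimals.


Step 1: Compute the condition number.
kappa = L/mu = 42/27 = 1.5556
Step 2: Compute the convergence rate.
r = 1 - 2/(kappa + 1) = 1 - 2*mu/(L + mu) = (L - mu)/(L + mu) = 15/69 = 0.2174


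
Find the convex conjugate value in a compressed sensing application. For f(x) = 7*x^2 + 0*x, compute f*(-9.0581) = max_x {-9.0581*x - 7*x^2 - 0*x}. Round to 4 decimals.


f*(y) = sup_x {y*x - a*x^2 - b*x} = sup_x {(y-b)*x - a*x^2}
FOC: (y - b) - 2a*x = 0 => x* = (y - b)/(2a)
x* = (-9.0581 - 0)/(2*7) = -0.647
f*(-9.0581) = (y-b)^2/(4a) = (-9.0581 - 0)^2/(4*7)
= 82.0492/28 = 2.9303


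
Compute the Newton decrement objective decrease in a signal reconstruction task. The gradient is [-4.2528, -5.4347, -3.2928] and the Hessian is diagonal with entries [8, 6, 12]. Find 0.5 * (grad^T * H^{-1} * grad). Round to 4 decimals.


Step 1: H is diagonal, so H^(-1) * g = [-0.5316, -0.9058, -0.2744].
Step 2: g^T H^(-1) g = sum_i g_i^2 / H_ii
  = (-4.2528)^2/8 + (-5.4347)^2/6 + (-3.2928)^2/12
  = 2.2608 + 4.9227 + 0.9035 = 8.087
Step 3: Objective decrease = 0.5 * g^T H^(-1) g = 4.0435


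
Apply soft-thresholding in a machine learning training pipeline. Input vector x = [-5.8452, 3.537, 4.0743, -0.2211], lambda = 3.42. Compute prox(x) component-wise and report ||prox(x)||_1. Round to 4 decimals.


Soft-thresholding with lambda = 3.42:
prox(-5.8452) = sign(-5.8452)*max(|-5.8452| - 3.42, 0) = -2.4252
prox(3.537) = sign(3.537)*max(|3.537| - 3.42, 0) = 0.117
prox(4.0743) = sign(4.0743)*max(|4.0743| - 3.42, 0) = 0.6543
prox(-0.2211) = sign(-0.2211)*max(|-0.2211| - 3.42, 0) = 0.0
prox(x) = [-2.4252, 0.117, 0.6543, 0.0]
||prox(x)||_1 = 2.4252 + 0.117 + 0.6543 + 0.0 = 3.1965


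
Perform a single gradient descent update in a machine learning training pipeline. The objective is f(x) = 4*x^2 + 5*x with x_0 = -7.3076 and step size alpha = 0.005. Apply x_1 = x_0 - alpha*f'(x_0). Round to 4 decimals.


We compute the gradient at x_0 and apply the update.
f'(x) = 8*x + 5
f'(-7.3076) = 8*-7.3076 + 5 = -53.4608
x_1 = -7.3076 - 0.005*-53.4608 = -7.0403


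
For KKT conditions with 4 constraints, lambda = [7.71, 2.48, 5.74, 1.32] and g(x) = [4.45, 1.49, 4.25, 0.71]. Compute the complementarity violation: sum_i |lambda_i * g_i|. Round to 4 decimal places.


KKT complementary slackness check:
lambda_1 * g_1 = 7.71 * 4.45 = 34.3095
lambda_2 * g_2 = 2.48 * 1.49 = 3.6952
lambda_3 * g_3 = 5.74 * 4.25 = 24.395
lambda_4 * g_4 = 1.32 * 0.71 = 0.9372
Total violation = 34.3095 + 3.6952 + 24.395 + 0.9372 = 63.3369


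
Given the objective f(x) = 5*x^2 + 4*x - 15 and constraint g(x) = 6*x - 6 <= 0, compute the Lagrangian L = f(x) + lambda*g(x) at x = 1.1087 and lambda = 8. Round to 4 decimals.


Step 1: Evaluate f(x).
f(1.1087) = 5*1.1087^2 + 4*1.1087 - 15 = -4.4191
Step 2: Evaluate g(x).
g(1.1087) = 6*1.1087 - 6 = 0.6522
Step 3: Compute Lagrangian.
L = -4.4191 + 8*0.6522 = 0.7985


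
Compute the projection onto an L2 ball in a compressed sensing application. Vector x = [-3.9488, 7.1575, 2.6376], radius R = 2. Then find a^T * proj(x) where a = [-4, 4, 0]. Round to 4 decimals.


Step 1: Compute ||x|| (intermediates to 6 decimals).
||x|| = sqrt((-3.9488)^2 + 7.1575^2 + 2.6376^2) = 8.589515
Step 2: Project.
Since ||x|| > R, scale = R/||x|| = 2/8.589515 = 0.232842, proj(x) = scale * x
proj(x) = [-0.919446, 1.666567, 0.614144]
Step 3: Dot product.
a^T * proj(x) = -4*(-0.919446) + 4*1.666567 + 0*0.614144 = 10.3441


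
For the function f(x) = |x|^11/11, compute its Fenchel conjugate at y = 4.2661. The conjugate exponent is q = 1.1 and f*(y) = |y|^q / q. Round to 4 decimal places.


The conjugate exponent q satisfies 1/p + 1/q = 1.
p = 11, so q = 11/(11 - 1) = 1.1
|y|^q = 4.2661^1.1 = 4.9321
f*(4.2661) = 4.9321 / 1.1 = 4.4838


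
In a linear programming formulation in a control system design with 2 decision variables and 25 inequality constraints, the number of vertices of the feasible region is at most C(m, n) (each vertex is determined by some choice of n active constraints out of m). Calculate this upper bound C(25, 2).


Each vertex corresponds to some choice of n active constraints out of m, so the number of vertices is at most C(m, n) = m! / (n!(m-n)!).
m = 25, n = 2
Numerator: 25 * 24
Denominator: 2! = 2
C(25, 2) = 300


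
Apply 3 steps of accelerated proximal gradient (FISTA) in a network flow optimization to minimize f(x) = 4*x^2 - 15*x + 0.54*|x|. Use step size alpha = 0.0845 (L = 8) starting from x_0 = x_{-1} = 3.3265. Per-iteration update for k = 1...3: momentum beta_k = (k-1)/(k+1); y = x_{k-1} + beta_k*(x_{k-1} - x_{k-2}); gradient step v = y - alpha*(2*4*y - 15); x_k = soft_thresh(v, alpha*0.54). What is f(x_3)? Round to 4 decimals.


FISTA on f(x) = 4*x^2 - 15*x + 0.54*|x|
L = 8, alpha = 0.0845
Iteration 1: beta = 0.0, y = 3.3265 + 0.0*(3.3265 - 3.3265) = 3.3265
  grad(y) = 11.612, v = y - alpha*grad = 2.3453
  prox(v) = soft_thresh(2.3453, 0.0456) = 2.2997
Iteration 2: beta = 0.3333, y = 2.2997 + 0.3333*(2.2997 - 3.3265) = 1.9574
  grad(y) = 0.659, v = y - alpha*grad = 1.9017
  prox(v) = soft_thresh(1.9017, 0.0456) = 1.8561
Iteration 3: beta = 0.5, y = 1.8561 + 0.5*(1.8561 - 2.2997) = 1.6343
  grad(y) = -1.9259, v = y - alpha*grad = 1.797
  prox(v) = soft_thresh(1.797, 0.0456) = 1.7514
f(x_3) = 4*1.7514^2 - 15*1.7514 + 0.54*|1.7514| = -13.0556


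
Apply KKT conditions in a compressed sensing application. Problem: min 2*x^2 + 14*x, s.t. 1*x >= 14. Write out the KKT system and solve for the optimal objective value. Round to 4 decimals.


Step 1: Try lambda = 0 (constraint inactive).
x_unc = -14/(2*2) = -3.5
Check: 1*-3.5 = -3.5 < 14 -- violated!
Step 2: Constraint must be active: 1*x = 14
x* = 14/1 = 14.0
lambda = (2*2*14.0 + 14)/1 = 70.0
Step 3: Compute optimal value.
f(x*) = 2*14.0^2 + 14*14.0 = 588.0


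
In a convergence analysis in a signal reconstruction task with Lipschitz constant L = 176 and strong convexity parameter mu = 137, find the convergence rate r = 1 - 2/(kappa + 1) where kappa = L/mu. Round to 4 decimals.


Step 1: Compute the condition number.
kappa = L/mu = 176/137 = 1.2847
Step 2: Compute the convergence rate.
r = 1 - 2/(kappa + 1) = 1 - 2*mu/(L + mu) = (L - mu)/(L + mu) = 39/313 = 0.1246


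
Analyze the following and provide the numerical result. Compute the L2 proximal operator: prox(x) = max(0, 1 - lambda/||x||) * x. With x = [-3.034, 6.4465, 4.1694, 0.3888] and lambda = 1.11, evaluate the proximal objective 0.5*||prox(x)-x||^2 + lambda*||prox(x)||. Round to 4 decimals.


Step 1: Compute ||x||.
||x|| = 8.2642
Step 2: Compute scaling factor.
scale = max(0, 1 - 1.11/8.2642) = 0.8657
Step 3: prox(x) = [-2.6265, 5.5806, 3.6094, 0.3366]
||prox(x)|| = 7.1542
Step 4: Proximal objective.
0.5*||prox-x||^2 = 0.6161
lambda*||prox|| = 7.9412
Total = 8.5573


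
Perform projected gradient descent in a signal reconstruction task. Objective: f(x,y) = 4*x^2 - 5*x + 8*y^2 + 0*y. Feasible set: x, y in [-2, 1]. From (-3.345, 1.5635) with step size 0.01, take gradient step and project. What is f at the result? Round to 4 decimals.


Step 1: Compute gradient at (-3.345, 1.5635).
grad_x = 2*4*-3.345 - 5 = -31.76
grad_y = 2*8*1.5635 + 0 = 25.016
Step 2: Gradient step.
x_raw = -3.345 - 0.01*-31.76 = -3.0274
y_raw = 1.5635 - 0.01*25.016 = 1.3133
Step 3: Project onto [-2, 1].
x_proj = clip(-3.0274) = -2.0
y_proj = clip(1.3133) = 1.0
Step 4: Evaluate f.
f(-2.0, 1.0) = 34.0


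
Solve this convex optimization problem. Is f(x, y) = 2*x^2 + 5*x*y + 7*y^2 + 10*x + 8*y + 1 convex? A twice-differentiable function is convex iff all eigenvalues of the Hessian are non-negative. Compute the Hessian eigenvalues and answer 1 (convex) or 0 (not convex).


The Hessian of f(x,y) = 2*x^2 + 5*x*y + 7*y^2 + 10*x + 8*y + 1 is:
H = [[4, 5], [5, 14]]
Trace = 4 + 14 = 18
Determinant = 4*14 - (5)^2 = 31
Discriminant = (18)^2 - 4*31 = 200.0
Eigenvalues: lambda_1 = 1.9289, lambda_2 = 16.0711
The function is convex.

1


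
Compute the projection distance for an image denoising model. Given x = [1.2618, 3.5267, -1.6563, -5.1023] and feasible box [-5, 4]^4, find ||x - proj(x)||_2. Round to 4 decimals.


Project each component onto [-5, 4].
clip(1.2618) = 1.2618, clip(3.5267) = 3.5267, clip(-1.6563) = -1.6563, clip(-5.1023) = -5.0
Projection = [1.2618, 3.5267, -1.6563, -5.0]
Squared diffs: [0.0, 0.0, 0.0, 0.0105]
Distance = sqrt(0.0105) = 0.1023


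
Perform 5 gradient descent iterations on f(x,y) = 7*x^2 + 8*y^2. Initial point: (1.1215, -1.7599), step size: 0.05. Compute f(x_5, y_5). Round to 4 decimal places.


Gradient descent on f(x,y) = 7*x^2 + 8*y^2.
Starting point: (1.1215, -1.7599), alpha = 0.05
Step 1: grad_x = 2*7*1.1215 = 15.701, grad_y = 2*8*-1.7599 = -28.1584
  x_1 = 1.1215 - 0.05*15.701 = 0.3365
  y_1 = -1.7599 - 0.05*-28.1584 = -0.352
Step 2: grad_x = 2*7*0.3365 = 4.7103, grad_y = 2*8*-0.352 = -5.6317
  x_2 = 0.3365 - 0.05*4.7103 = 0.1009
  y_2 = -0.352 - 0.05*-5.6317 = -0.0704
Step 3: grad_x = 2*7*0.1009 = 1.4131, grad_y = 2*8*-0.0704 = -1.1263
  x_3 = 0.1009 - 0.05*1.4131 = 0.0303
  y_3 = -0.0704 - 0.05*-1.1263 = -0.0141
Step 4: grad_x = 2*7*0.0303 = 0.4239, grad_y = 2*8*-0.0141 = -0.2253
  x_4 = 0.0303 - 0.05*0.4239 = 0.0091
  y_4 = -0.0141 - 0.05*-0.2253 = -0.0028
Step 5: grad_x = 2*7*0.0091 = 0.1272, grad_y = 2*8*-0.0028 = -0.0451
  x_5 = 0.0091 - 0.05*0.1272 = 0.0027
  y_5 = -0.0028 - 0.05*-0.0451 = -0.0006
f(0.0027, -0.0006) = 7*0.0027^2 + 8*(-0.0006)^2 = 0.0001


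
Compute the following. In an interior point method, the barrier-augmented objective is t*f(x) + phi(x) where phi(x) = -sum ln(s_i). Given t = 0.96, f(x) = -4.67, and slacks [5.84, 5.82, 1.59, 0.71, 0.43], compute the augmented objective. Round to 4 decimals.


Step 1: Compute log-barrier.
ln values: [1.7647, 1.7613, 0.4637, -0.3425, -0.844]
phi = -(1.7647 + 1.7613 + 0.4637 - 0.3425 - 0.844) = -2.8033
Step 2: Compute augmented objective.
t*f(x) = 0.96*-4.67 = -4.4832
Total = -4.4832 - 2.8033 = -7.2865


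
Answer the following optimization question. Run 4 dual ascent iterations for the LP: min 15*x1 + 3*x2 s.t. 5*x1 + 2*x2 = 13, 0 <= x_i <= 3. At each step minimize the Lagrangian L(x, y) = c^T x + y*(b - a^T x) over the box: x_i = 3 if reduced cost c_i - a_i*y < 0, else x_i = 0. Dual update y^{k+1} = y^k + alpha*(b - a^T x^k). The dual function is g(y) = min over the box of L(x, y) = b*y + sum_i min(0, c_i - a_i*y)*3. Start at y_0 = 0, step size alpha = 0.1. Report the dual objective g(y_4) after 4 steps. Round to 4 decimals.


Dual ascent for LP: min 15*x1 + 3*x2, 5*x1 + 2*x2 = 13, 0 <= x_i <= 3
Step 1: y^k = 0.0, reduced costs: (15.0, 3.0)
  x^k = (0.0, 0.0), subgradient = b - a^T x = 13.0
  y^{k+1} = 0.0 + 0.1*13.0 = 1.3
Step 2: y^k = 1.3, reduced costs: (8.5, 0.4)
  x^k = (0.0, 0.0), subgradient = b - a^T x = 13.0
  y^{k+1} = 1.3 + 0.1*13.0 = 2.6
Step 3: y^k = 2.6, reduced costs: (2.0, -2.2)
  x^k = (0.0, 3.0), subgradient = b - a^T x = 7.0
  y^{k+1} = 2.6 + 0.1*7.0 = 3.3
Step 4: y^k = 3.3, reduced costs: (-1.5, -3.6)
  x^k = (3.0, 3.0), subgradient = b - a^T x = -8.0
  y^{k+1} = 3.3 + 0.1*-8.0 = 2.5
Dual objective at y_4 = 2.5: reduced costs (2.5, -2.0), box minimizer x = (0.0, 3.0)
g(y_4) = b*y + (c1 - a1*y)*x1 + (c2 - a2*y)*x2 = 13*2.5 + 2.5*0.0 + (-2.0)*3.0 = 32.5 + 0.0 - 6.0 = 26.5


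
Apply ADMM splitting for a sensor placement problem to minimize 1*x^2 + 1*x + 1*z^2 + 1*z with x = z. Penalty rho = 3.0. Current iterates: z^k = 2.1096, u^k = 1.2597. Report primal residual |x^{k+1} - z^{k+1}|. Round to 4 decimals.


ADMM iteration with rho = 3.0, z^k = 2.1096, u^k = 1.2597
Step 1: x-update.
Minimize 1*x^2 + 1*x + (3.0/2)*(x - 2.1096 + 1.2597)^2
FOC: (2*1 + 3.0)*x = -1 + 3.0*(2.1096 - 1.2597)
x^{k+1} = 0.3099
Step 2: z-update.
Minimize 1*z^2 + 1*z + (3.0/2)*(0.3099 - z + 1.2597)^2
FOC: (2*1 + 3.0)*z = -1 + 3.0*(0.3099 + 1.2597)
z^{k+1} = 0.7418
Step 3: u-update.
u^{k+1} = 1.2597 + 0.3099 - 0.7418 = 0.8279
Step 4: Primal residual = |0.3099 - 0.7418| = 0.4318


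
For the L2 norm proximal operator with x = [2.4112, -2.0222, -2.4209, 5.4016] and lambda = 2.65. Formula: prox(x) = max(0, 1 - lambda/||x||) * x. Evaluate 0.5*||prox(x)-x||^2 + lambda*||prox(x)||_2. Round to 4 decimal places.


Step 1: Compute ||x||.
||x|| = 6.7038
Step 2: Compute scaling factor.
scale = max(0, 1 - 2.65/6.7038) = 0.6047
Step 3: prox(x) = [1.4581, -1.2228, -1.4639, 3.2664]
||prox(x)|| = 4.0538
Step 4: Proximal objective.
0.5*||prox-x||^2 = 3.5113
lambda*||prox|| = 10.7426
Total = 14.2539


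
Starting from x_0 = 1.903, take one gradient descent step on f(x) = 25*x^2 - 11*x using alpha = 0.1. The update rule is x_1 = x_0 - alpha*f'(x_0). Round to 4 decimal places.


We compute the gradient at x_0 and apply the update.
f'(x) = 50*x - 11
f'(1.903) = 50*1.903 - 11 = 84.15
x_1 = 1.903 - 0.1*84.15 = -6.512


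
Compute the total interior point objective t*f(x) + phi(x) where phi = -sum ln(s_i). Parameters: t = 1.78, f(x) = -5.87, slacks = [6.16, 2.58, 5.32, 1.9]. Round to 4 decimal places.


Step 1: Compute log-barrier.
ln values: [1.8181, 0.9478, 1.6715, 0.6419]
phi = -(1.8181 + 0.9478 + 1.6715 + 0.6419) = -5.0792
Step 2: Compute augmented objective.
t*f(x) = 1.78*-5.87 = -10.4486
Total = -10.4486 - 5.0792 = -15.5278


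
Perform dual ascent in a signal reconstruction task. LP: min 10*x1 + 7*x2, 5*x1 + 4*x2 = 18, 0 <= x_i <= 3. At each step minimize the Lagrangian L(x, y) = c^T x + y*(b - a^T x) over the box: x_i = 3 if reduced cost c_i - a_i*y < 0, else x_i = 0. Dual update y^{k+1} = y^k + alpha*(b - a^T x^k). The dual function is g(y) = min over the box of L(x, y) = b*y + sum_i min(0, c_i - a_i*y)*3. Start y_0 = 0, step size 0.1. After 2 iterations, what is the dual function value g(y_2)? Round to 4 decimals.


Dual ascent for LP: min 10*x1 + 7*x2, 5*x1 + 4*x2 = 18, 0 <= x_i <= 3
Step 1: y^k = 0.0, reduced costs: (10.0, 7.0)
  x^k = (0.0, 0.0), subgradient = b - a^T x = 18.0
  y^{k+1} = 0.0 + 0.1*18.0 = 1.8
Step 2: y^k = 1.8, reduced costs: (1.0, -0.2)
  x^k = (0.0, 3.0), subgradient = b - a^T x = 6.0
  y^{k+1} = 1.8 + 0.1*6.0 = 2.4
Dual objective at y_2 = 2.4: reduced costs (-2.0, -2.6), box minimizer x = (3.0, 3.0)
g(y_2) = b*y + (c1 - a1*y)*x1 + (c2 - a2*y)*x2 = 18*2.4 + (-2.0)*3.0 + (-2.6)*3.0 = 43.2 - 6.0 - 7.8 = 29.4


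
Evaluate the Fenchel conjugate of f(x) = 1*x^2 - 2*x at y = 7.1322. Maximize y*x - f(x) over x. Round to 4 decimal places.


f*(y) = sup_x {y*x - a*x^2 - b*x} = sup_x {(y-b)*x - a*x^2}
FOC: (y - b) - 2a*x = 0 => x* = (y - b)/(2a)
x* = (7.1322 + 2)/(2*1) = 4.5661
f*(7.1322) = (y-b)^2/(4a) = (7.1322 + 2)^2/(4*1)
= 83.3971/4 = 20.8493


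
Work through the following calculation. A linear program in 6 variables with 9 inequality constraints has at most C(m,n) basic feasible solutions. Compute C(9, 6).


Each vertex corresponds to some choice of n active constraints out of m, so the number of vertices is at most C(m, n) = m! / (n!(m-n)!).
m = 9, n = 6
Numerator: 9 * 8 * 7 * 6 * 5 * 4
Denominator: 6! = 720
C(9, 6) = 84


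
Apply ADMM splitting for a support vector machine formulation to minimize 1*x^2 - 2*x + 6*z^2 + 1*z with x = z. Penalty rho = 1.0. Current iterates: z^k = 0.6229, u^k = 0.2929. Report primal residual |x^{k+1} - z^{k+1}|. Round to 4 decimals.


ADMM iteration with rho = 1.0, z^k = 0.6229, u^k = 0.2929
Step 1: x-update.
Minimize 1*x^2 - 2*x + (1.0/2)*(x - 0.6229 + 0.2929)^2
FOC: (2*1 + 1.0)*x = 2 + 1.0*(0.6229 - 0.2929)
x^{k+1} = 0.7767
Step 2: z-update.
Minimize 6*z^2 + 1*z + (1.0/2)*(0.7767 - z + 0.2929)^2
FOC: (2*6 + 1.0)*z = -1 + 1.0*(0.7767 + 0.2929)
z^{k+1} = 0.0054
Step 3: u-update.
u^{k+1} = 0.2929 + 0.7767 - 0.0054 = 1.0642
Step 4: Primal residual = |0.7767 - 0.0054| = 0.7713


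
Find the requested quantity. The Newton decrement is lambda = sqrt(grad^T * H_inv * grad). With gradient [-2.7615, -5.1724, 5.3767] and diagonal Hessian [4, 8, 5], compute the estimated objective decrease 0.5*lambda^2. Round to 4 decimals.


Step 1: H is diagonal, so H^(-1) * g = [-0.6904, -0.6466, 1.0753].
Step 2: g^T H^(-1) g = sum_i g_i^2 / H_ii
  = (-2.7615)^2/4 + (-5.1724)^2/8 + (5.3767)^2/5
  = 1.9065 + 3.3442 + 5.7818 = 11.0325
Step 3: Objective decrease = 0.5 * g^T H^(-1) g = 5.5162


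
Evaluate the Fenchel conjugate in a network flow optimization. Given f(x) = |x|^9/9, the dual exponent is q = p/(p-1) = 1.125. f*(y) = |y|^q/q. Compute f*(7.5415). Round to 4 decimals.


The conjugate exponent q satisfies 1/p + 1/q = 1.
p = 9, so q = 9/(9 - 1) = 1.125
|y|^q = 7.5415^1.125 = 9.7082
f*(7.5415) = 9.7082 / 1.125 = 8.6295


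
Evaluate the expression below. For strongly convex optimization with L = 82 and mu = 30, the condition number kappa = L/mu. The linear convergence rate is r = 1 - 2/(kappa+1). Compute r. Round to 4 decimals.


Step 1: Compute the condition number.
kappa = L/mu = 82/30 = 2.7333
Step 2: Compute the convergence rate.
r = 1 - 2/(kappa + 1) = 1 - 2*mu/(L + mu) = (L - mu)/(L + mu) = 52/112 = 0.4643


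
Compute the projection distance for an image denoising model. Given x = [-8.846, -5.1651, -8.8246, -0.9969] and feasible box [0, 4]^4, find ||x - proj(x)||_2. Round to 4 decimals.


Project each component onto [0, 4].
clip(-8.846) = 0.0, clip(-5.1651) = 0.0, clip(-8.8246) = 0.0, clip(-0.9969) = 0.0
Projection = [0.0, 0.0, 0.0, 0.0]
Squared diffs: [78.2517, 26.6783, 77.8736, 0.9938]
Distance = sqrt(183.7974) = 13.5572


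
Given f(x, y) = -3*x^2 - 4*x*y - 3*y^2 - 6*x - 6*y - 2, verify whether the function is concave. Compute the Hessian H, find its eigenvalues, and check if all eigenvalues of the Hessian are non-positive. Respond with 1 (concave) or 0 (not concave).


The Hessian of f(x,y) = -3*x^2 - 4*x*y - 3*y^2 - 6*x - 6*y - 2 is:
H = [[-6, -4], [-4, -6]]
Trace = -6 - 6 = -12
Determinant = -6*-6 - (-4)^2 = 20
Discriminant = (-12)^2 - 4*20 = 64.0
Eigenvalues: lambda_1 = -10.0, lambda_2 = -2.0
The function is concave.

1


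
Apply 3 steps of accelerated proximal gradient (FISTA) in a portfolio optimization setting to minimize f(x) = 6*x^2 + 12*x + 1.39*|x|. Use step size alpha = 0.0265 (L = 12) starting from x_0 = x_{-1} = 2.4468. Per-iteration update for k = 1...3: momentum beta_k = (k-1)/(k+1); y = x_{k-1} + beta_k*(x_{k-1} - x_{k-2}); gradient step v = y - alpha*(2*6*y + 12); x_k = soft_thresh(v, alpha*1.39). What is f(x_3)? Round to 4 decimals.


FISTA on f(x) = 6*x^2 + 12*x + 1.39*|x|
L = 12, alpha = 0.0265
Iteration 1: beta = 0.0, y = 2.4468 + 0.0*(2.4468 - 2.4468) = 2.4468
  grad(y) = 41.3616, v = y - alpha*grad = 1.3507
  prox(v) = soft_thresh(1.3507, 0.0368) = 1.3139
Iteration 2: beta = 0.3333, y = 1.3139 + 0.3333*(1.3139 - 2.4468) = 0.9362
  grad(y) = 23.2349, v = y - alpha*grad = 0.3205
  prox(v) = soft_thresh(0.3205, 0.0368) = 0.2837
Iteration 3: beta = 0.5, y = 0.2837 + 0.5*(0.2837 - 1.3139) = -0.2314
  grad(y) = 9.223, v = y - alpha*grad = -0.4758
  prox(v) = soft_thresh(-0.4758, 0.0368) = -0.439
f(x_3) = 6*(-0.439)^2 + 12*(-0.439) + 1.39*|-0.439| = -3.5014


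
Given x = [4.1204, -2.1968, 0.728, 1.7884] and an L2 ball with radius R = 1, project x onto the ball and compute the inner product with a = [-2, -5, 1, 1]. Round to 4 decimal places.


Step 1: Compute ||x|| (intermediates to 6 decimals).
||x|| = sqrt(4.1204^2 + (-2.1968)^2 + 0.728^2 + 1.7884^2) = 5.052918
Step 2: Project.
Since ||x|| > R, scale = R/||x|| = 1/5.052918 = 0.197905, proj(x) = scale * x
proj(x) = [0.815448, -0.434758, 0.144075, 0.353933]
Step 3: Dot product.
a^T * proj(x) = -2*0.815448 - 5*(-0.434758) + 1*0.144075 + 1*0.353933 = 1.0409


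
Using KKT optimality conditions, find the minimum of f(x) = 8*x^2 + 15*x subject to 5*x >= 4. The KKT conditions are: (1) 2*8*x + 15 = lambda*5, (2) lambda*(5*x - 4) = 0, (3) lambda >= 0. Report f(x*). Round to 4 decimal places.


Step 1: Try lambda = 0 (constraint inactive).
x_unc = -15/(2*8) = -0.9375
Check: 5*-0.9375 = -4.6875 < 4 -- violated!
Step 2: Constraint must be active: 5*x = 4
x* = 4/5 = 0.8
lambda = (2*8*0.8 + 15)/5 = 5.56
Step 3: Compute optimal value.
f(x*) = 8*0.8^2 + 15*0.8 = 17.12


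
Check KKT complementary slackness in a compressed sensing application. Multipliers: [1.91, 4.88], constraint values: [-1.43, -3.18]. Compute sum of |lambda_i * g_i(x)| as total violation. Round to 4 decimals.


KKT complementary slackness check:
lambda_1 * g_1 = 1.91 * -1.43 = -2.7313
lambda_2 * g_2 = 4.88 * -3.18 = -15.5184
Total violation = 2.7313 + 15.5184 = 18.2497


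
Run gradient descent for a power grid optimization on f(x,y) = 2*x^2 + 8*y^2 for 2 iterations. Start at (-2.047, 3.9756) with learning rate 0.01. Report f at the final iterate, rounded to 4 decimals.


Gradient descent on f(x,y) = 2*x^2 + 8*y^2.
Starting point: (-2.047, 3.9756), alpha = 0.01
Step 1: grad_x = 2*2*-2.047 = -8.188, grad_y = 2*8*3.9756 = 63.6096
  x_1 = -2.047 - 0.01*-8.188 = -1.9651
  y_1 = 3.9756 - 0.01*63.6096 = 3.3395
Step 2: grad_x = 2*2*-1.9651 = -7.8605, grad_y = 2*8*3.3395 = 53.4321
  x_2 = -1.9651 - 0.01*-7.8605 = -1.8865
  y_2 = 3.3395 - 0.01*53.4321 = 2.8052
f(-1.8865, 2.8052) = 2*(-1.8865)^2 + 8*2.8052^2 = 70.0703


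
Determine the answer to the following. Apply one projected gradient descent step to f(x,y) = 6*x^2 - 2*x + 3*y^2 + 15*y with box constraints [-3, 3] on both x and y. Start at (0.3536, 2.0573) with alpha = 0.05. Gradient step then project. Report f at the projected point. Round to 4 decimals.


Step 1: Compute gradient at (0.3536, 2.0573).
grad_x = 2*6*0.3536 - 2 = 2.2432
grad_y = 2*3*2.0573 + 15 = 27.3438
Step 2: Gradient step.
x_raw = 0.3536 - 0.05*2.2432 = 0.2414
y_raw = 2.0573 - 0.05*27.3438 = 0.6901
Step 3: Project onto [-3, 3].
x_proj = clip(0.2414) = 0.2414
y_proj = clip(0.6901) = 0.6901
Step 4: Evaluate f.
f(0.2414, 0.6901) = 11.6473


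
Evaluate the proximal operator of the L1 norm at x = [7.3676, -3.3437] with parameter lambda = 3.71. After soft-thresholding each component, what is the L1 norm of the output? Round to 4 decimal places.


Soft-thresholding with lambda = 3.71:
prox(7.3676) = sign(7.3676)*max(|7.3676| - 3.71, 0) = 3.6576
prox(-3.3437) = sign(-3.3437)*max(|-3.3437| - 3.71, 0) = 0.0
prox(x) = [3.6576, 0.0]
||prox(x)||_1 = 3.6576 + 0.0 = 3.6576


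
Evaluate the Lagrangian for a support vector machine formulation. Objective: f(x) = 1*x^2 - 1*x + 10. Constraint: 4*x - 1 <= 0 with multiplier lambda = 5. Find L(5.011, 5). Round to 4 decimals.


Step 1: Evaluate f(x).
f(5.011) = 1*5.011^2 - 1*5.011 + 10 = 30.0991
Step 2: Evaluate g(x).
g(5.011) = 4*5.011 - 1 = 19.044
Step 3: Compute Lagrangian.
L = 30.0991 + 5*19.044 = 125.3191


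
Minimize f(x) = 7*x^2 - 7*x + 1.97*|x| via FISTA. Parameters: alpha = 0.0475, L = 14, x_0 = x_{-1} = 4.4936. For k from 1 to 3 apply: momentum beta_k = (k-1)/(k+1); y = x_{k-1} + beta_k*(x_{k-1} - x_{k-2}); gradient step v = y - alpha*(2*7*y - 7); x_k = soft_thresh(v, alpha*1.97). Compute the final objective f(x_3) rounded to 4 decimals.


FISTA on f(x) = 7*x^2 - 7*x + 1.97*|x|
L = 14, alpha = 0.0475
Iteration 1: beta = 0.0, y = 4.4936 + 0.0*(4.4936 - 4.4936) = 4.4936
  grad(y) = 55.9104, v = y - alpha*grad = 1.8379
  prox(v) = soft_thresh(1.8379, 0.0936) = 1.7443
Iteration 2: beta = 0.3333, y = 1.7443 + 0.3333*(1.7443 - 4.4936) = 0.8278
  grad(y) = 4.5898, v = y - alpha*grad = 0.6098
  prox(v) = soft_thresh(0.6098, 0.0936) = 0.5163
Iteration 3: beta = 0.5, y = 0.5163 + 0.5*(0.5163 - 1.7443) = -0.0978
  grad(y) = -8.3687, v = y - alpha*grad = 0.2997
  prox(v) = soft_thresh(0.2997, 0.0936) = 0.2062
f(x_3) = 7*0.2062^2 - 7*0.2062 + 1.97*|0.2062| = -0.7395


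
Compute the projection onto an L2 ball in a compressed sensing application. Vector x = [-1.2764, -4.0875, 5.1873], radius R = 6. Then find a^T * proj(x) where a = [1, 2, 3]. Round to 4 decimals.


Step 1: Compute ||x|| (intermediates to 6 decimals).
||x|| = sqrt((-1.2764)^2 + (-4.0875)^2 + 5.1873^2) = 6.726435
Step 2: Project.
Since ||x|| > R, scale = R/||x|| = 6/6.726435 = 0.892003, proj(x) = scale * x
proj(x) = [-1.138553, -3.646062, 4.627087]
Step 3: Dot product.
a^T * proj(x) = 1*(-1.138553) + 2*(-3.646062) + 3*4.627087 = 5.4506


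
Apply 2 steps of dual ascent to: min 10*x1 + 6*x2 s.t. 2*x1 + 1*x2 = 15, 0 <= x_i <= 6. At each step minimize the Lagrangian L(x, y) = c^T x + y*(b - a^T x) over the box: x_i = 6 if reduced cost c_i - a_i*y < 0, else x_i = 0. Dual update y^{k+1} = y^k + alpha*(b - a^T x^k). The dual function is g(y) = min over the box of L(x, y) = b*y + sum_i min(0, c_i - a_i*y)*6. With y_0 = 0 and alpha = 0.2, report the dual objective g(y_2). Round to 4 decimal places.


Dual ascent for LP: min 10*x1 + 6*x2, 2*x1 + 1*x2 = 15, 0 <= x_i <= 6
Step 1: y^k = 0.0, reduced costs: (10.0, 6.0)
  x^k = (0.0, 0.0), subgradient = b - a^T x = 15.0
  y^{k+1} = 0.0 + 0.2*15.0 = 3.0
Step 2: y^k = 3.0, reduced costs: (4.0, 3.0)
  x^k = (0.0, 0.0), subgradient = b - a^T x = 15.0
  y^{k+1} = 3.0 + 0.2*15.0 = 6.0
Dual objective at y_2 = 6.0: reduced costs (-2.0, 0.0), box minimizer x = (6.0, 0.0)
g(y_2) = b*y + (c1 - a1*y)*x1 + (c2 - a2*y)*x2 = 15*6.0 + (-2.0)*6.0 + 0.0*0.0 = 90.0 - 12.0 + 0.0 = 78.0


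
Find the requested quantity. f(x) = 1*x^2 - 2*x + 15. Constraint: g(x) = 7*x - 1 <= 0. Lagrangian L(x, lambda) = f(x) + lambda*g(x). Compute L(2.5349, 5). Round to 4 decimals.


Step 1: Evaluate f(x).
f(2.5349) = 1*2.5349^2 - 2*2.5349 + 15 = 16.3559
Step 2: Evaluate g(x).
g(2.5349) = 7*2.5349 - 1 = 16.7443
Step 3: Compute Lagrangian.
L = 16.3559 + 5*16.7443 = 100.0774


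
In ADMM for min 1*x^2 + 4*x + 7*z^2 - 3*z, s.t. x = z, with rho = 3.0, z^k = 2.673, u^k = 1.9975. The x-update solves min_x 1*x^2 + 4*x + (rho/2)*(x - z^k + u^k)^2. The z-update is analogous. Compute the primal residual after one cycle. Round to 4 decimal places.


ADMM iteration with rho = 3.0, z^k = 2.673, u^k = 1.9975
Step 1: x-update.
Minimize 1*x^2 + 4*x + (3.0/2)*(x - 2.673 + 1.9975)^2
FOC: (2*1 + 3.0)*x = -4 + 3.0*(2.673 - 1.9975)
x^{k+1} = -0.3947
Step 2: z-update.
Minimize 7*z^2 - 3*z + (3.0/2)*(-0.3947 - z + 1.9975)^2
FOC: (2*7 + 3.0)*z = 3 + 3.0*(-0.3947 + 1.9975)
z^{k+1} = 0.4593
Step 3: u-update.
u^{k+1} = 1.9975 - 0.3947 - 0.4593 = 1.1435
Step 4: Primal residual = |-0.3947 - 0.4593| = 0.854


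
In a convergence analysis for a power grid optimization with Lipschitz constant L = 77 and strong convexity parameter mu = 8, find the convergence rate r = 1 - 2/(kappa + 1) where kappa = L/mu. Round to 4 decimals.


Step 1: Compute the condition number.
kappa = L/mu = 77/8 = 9.625
Step 2: Compute the convergence rate.
r = 1 - 2/(kappa + 1) = 1 - 2*mu/(L + mu) = (L - mu)/(L + mu) = 69/85 = 0.8118


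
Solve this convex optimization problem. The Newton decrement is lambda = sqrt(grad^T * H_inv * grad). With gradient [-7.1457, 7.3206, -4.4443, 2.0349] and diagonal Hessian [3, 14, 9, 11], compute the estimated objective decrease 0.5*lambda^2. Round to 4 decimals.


Step 1: H is diagonal, so H^(-1) * g = [-2.3819, 0.5229, -0.4938, 0.185].
Step 2: g^T H^(-1) g = sum_i g_i^2 / H_ii
  = (-7.1457)^2/3 + (7.3206)^2/14 + (-4.4443)^2/9 + (2.0349)^2/11
  = 17.0203 + 3.8279 + 2.1946 + 0.3764 = 23.4194
Step 3: Objective decrease = 0.5 * g^T H^(-1) g = 11.7097


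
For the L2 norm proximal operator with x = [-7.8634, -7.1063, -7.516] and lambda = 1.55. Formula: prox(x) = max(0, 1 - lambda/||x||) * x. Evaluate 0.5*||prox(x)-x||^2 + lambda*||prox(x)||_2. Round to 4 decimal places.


Step 1: Compute ||x||.
||x|| = 12.9932
Step 2: Compute scaling factor.
scale = max(0, 1 - 1.55/12.9932) = 0.8807
Step 3: prox(x) = [-6.9253, -6.2586, -6.6194]
||prox(x)|| = 11.4432
Step 4: Proximal objective.
0.5*||prox-x||^2 = 1.2013
lambda*||prox|| = 17.737
Total = 18.9382


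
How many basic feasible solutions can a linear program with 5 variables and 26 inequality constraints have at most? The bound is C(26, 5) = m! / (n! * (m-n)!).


Each vertex corresponds to some choice of n active constraints out of m, so the number of vertices is at most C(m, n) = m! / (n!(m-n)!).
m = 26, n = 5
Numerator: 26 * 25 * 24 * 23 * 22
Denominator: 5! = 120
C(26, 5) = 65780


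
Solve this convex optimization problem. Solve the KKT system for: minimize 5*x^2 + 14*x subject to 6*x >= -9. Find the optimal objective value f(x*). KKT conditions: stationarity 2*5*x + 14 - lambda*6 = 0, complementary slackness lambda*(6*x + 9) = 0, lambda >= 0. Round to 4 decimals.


Step 1: Try lambda = 0 (constraint inactive).
Stationarity: 2*5*x + 14 = 0
x* = -14/(2*5) = -1.4
Check constraint: 6*-1.4 = -8.4 >= -9 -- satisfied.
Step 2: Compute optimal value.
f(x*) = 5*(-1.4)^2 + 14*(-1.4) = -9.8


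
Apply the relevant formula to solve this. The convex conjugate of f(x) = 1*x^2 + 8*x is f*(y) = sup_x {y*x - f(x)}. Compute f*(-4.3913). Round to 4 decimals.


f*(y) = sup_x {y*x - a*x^2 - b*x} = sup_x {(y-b)*x - a*x^2}
FOC: (y - b) - 2a*x = 0 => x* = (y - b)/(2a)
x* = (-4.3913 - 8)/(2*1) = -6.1957
f*(-4.3913) = (y-b)^2/(4a) = (-4.3913 - 8)^2/(4*1)
= 153.5443/4 = 38.3861


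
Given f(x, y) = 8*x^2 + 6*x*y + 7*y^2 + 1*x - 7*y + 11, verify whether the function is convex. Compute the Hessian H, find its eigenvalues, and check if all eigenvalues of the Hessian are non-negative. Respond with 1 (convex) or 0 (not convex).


The Hessian of f(x,y) = 8*x^2 + 6*x*y + 7*y^2 + 1*x - 7*y + 11 is:
H = [[16, 6], [6, 14]]
Trace = 16 + 14 = 30
Determinant = 16*14 - (6)^2 = 188
Discriminant = (30)^2 - 4*188 = 148.0
Eigenvalues: lambda_1 = 8.9172, lambda_2 = 21.0828
The function is convex.

1


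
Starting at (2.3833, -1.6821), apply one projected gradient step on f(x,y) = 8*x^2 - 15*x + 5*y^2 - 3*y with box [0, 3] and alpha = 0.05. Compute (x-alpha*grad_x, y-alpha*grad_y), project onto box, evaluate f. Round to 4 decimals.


Step 1: Compute gradient at (2.3833, -1.6821).
grad_x = 2*8*2.3833 - 15 = 23.1328
grad_y = 2*5*-1.6821 - 3 = -19.821
Step 2: Gradient step.
x_raw = 2.3833 - 0.05*23.1328 = 1.2267
y_raw = -1.6821 - 0.05*-19.821 = -0.6911
Step 3: Project onto [0, 3].
x_proj = clip(1.2267) = 1.2267
y_proj = clip(-0.6911) = 0.0
Step 4: Evaluate f.
f(1.2267, 0.0) = -6.3623


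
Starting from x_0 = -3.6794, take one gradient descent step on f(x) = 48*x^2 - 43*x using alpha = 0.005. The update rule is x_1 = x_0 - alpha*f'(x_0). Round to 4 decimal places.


We compute the gradient at x_0 and apply the update.
f'(x) = 96*x - 43
f'(-3.6794) = 96*-3.6794 - 43 = -396.2224
x_1 = -3.6794 - 0.005*-396.2224 = -1.6983


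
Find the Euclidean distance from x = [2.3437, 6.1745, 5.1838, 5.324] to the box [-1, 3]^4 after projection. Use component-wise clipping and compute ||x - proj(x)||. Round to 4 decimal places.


Project each component onto [-1, 3].
clip(2.3437) = 2.3437, clip(6.1745) = 3.0, clip(5.1838) = 3.0, clip(5.324) = 3.0
Projection = [2.3437, 3.0, 3.0, 3.0]
Squared diffs: [0.0, 10.0775, 4.769, 5.401]
Distance = sqrt(20.2475) = 4.4997


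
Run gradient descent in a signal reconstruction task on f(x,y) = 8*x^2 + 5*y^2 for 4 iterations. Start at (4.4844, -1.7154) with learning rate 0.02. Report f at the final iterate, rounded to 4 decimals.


Gradient descent on f(x,y) = 8*x^2 + 5*y^2.
Starting point: (4.4844, -1.7154), alpha = 0.02
Step 1: grad_x = 2*8*4.4844 = 71.7504, grad_y = 2*5*-1.7154 = -17.154
  x_1 = 4.4844 - 0.02*71.7504 = 3.0494
  y_1 = -1.7154 - 0.02*-17.154 = -1.3723
Step 2: grad_x = 2*8*3.0494 = 48.7903, grad_y = 2*5*-1.3723 = -13.7232
  x_2 = 3.0494 - 0.02*48.7903 = 2.0736
  y_2 = -1.3723 - 0.02*-13.7232 = -1.0979
Step 3: grad_x = 2*8*2.0736 = 33.1774, grad_y = 2*5*-1.0979 = -10.9786
  x_3 = 2.0736 - 0.02*33.1774 = 1.41
  y_3 = -1.0979 - 0.02*-10.9786 = -0.8783
Step 4: grad_x = 2*8*1.41 = 22.5606, grad_y = 2*5*-0.8783 = -8.7828
  x_4 = 1.41 - 0.02*22.5606 = 0.9588
  y_4 = -0.8783 - 0.02*-8.7828 = -0.7026
f(0.9588, -0.7026) = 8*0.9588^2 + 5*(-0.7026)^2 = 9.8232


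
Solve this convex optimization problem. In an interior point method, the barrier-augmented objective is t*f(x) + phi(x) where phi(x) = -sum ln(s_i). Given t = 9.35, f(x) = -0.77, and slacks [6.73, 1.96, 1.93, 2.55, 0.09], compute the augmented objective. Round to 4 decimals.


Step 1: Compute log-barrier.
ln values: [1.9066, 0.6729, 0.6575, 0.9361, -2.4079]
phi = -(1.9066 + 0.6729 + 0.6575 + 0.9361 - 2.4079) = -1.7652
Step 2: Compute augmented objective.
t*f(x) = 9.35*-0.77 = -7.1995
Total = -7.1995 - 1.7652 = -8.9647


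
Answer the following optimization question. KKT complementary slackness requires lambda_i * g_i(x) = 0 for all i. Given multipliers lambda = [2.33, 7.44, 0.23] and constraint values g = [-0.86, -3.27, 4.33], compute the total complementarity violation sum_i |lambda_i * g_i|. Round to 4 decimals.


KKT complementary slackness check:
lambda_1 * g_1 = 2.33 * -0.86 = -2.0038
lambda_2 * g_2 = 7.44 * -3.27 = -24.3288
lambda_3 * g_3 = 0.23 * 4.33 = 0.9959
Total violation = 2.0038 + 24.3288 + 0.9959 = 27.3285


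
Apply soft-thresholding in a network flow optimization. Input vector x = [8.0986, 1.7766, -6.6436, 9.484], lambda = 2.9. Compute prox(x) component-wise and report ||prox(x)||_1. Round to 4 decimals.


Soft-thresholding with lambda = 2.9:
prox(8.0986) = sign(8.0986)*max(|8.0986| - 2.9, 0) = 5.1986
prox(1.7766) = sign(1.7766)*max(|1.7766| - 2.9, 0) = 0.0
prox(-6.6436) = sign(-6.6436)*max(|-6.6436| - 2.9, 0) = -3.7436
prox(9.484) = sign(9.484)*max(|9.484| - 2.9, 0) = 6.584
prox(x) = [5.1986, 0.0, -3.7436, 6.584]
||prox(x)||_1 = 5.1986 + 0.0 + 3.7436 + 6.584 = 15.5262


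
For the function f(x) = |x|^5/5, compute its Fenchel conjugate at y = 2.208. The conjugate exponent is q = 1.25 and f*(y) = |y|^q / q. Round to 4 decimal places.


The conjugate exponent q satisfies 1/p + 1/q = 1.
p = 5, so q = 5/(5 - 1) = 1.25
|y|^q = 2.208^1.25 = 2.6915
f*(2.208) = 2.6915 / 1.25 = 2.1532


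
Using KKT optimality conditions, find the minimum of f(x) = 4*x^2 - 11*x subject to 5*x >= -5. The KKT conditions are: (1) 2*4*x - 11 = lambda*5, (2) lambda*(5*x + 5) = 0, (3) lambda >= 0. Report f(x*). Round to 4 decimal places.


Step 1: Try lambda = 0 (constraint inactive).
Stationarity: 2*4*x - 11 = 0
x* = 11/(2*4) = 1.375
Check constraint: 5*1.375 = 6.875 >= -5 -- satisfied.
Step 2: Compute optimal value.
f(x*) = 4*1.375^2 - 11*1.375 = -7.5625


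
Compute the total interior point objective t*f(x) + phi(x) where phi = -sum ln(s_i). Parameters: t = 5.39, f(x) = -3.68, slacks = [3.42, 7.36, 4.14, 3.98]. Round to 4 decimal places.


Step 1: Compute log-barrier.
ln values: [1.2296, 1.9961, 1.4207, 1.3813]
phi = -(1.2296 + 1.9961 + 1.4207 + 1.3813) = -6.0277
Step 2: Compute augmented objective.
t*f(x) = 5.39*-3.68 = -19.8352
Total = -19.8352 - 6.0277 = -25.8629


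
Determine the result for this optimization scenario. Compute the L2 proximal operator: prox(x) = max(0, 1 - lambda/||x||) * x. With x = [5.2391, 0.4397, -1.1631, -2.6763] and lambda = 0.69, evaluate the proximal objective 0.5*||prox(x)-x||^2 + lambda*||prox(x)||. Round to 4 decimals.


Step 1: Compute ||x||.
||x|| = 6.0131
Step 2: Compute scaling factor.
scale = max(0, 1 - 0.69/6.0131) = 0.8852
Step 3: prox(x) = [4.6379, 0.3892, -1.0296, -2.3692]
||prox(x)|| = 5.3231
Step 4: Proximal objective.
0.5*||prox-x||^2 = 0.2381
lambda*||prox|| = 3.6729
Total = 3.911


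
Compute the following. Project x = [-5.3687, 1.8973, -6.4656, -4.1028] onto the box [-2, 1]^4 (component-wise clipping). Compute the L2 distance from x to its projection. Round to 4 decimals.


Project each component onto [-2, 1].
clip(-5.3687) = -2.0, clip(1.8973) = 1.0, clip(-6.4656) = -2.0, clip(-4.1028) = -2.0
Projection = [-2.0, 1.0, -2.0, -2.0]
Squared diffs: [11.3481, 0.8051, 19.9416, 4.4218]
Distance = sqrt(36.5166) = 6.0429


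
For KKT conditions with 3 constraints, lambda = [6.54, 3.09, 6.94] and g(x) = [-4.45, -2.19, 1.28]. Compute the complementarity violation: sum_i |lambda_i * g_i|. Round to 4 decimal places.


KKT complementary slackness check:
lambda_1 * g_1 = 6.54 * -4.45 = -29.103
lambda_2 * g_2 = 3.09 * -2.19 = -6.7671
lambda_3 * g_3 = 6.94 * 1.28 = 8.8832
Total violation = 29.103 + 6.7671 + 8.8832 = 44.7533


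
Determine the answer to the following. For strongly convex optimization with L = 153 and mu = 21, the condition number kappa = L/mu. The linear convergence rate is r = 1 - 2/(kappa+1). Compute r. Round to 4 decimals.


Step 1: Compute the condition number.
kappa = L/mu = 153/21 = 7.2857
Step 2: Compute the convergence rate.
r = 1 - 2/(kappa + 1) = 1 - 2*mu/(L + mu) = (L - mu)/(L + mu) = 132/174 = 0.7586


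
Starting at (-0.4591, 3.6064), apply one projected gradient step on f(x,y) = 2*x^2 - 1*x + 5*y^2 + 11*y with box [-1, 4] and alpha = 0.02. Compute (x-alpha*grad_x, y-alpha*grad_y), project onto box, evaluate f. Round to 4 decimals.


Step 1: Compute gradient at (-0.4591, 3.6064).
grad_x = 2*2*-0.4591 - 1 = -2.8364
grad_y = 2*5*3.6064 + 11 = 47.064
Step 2: Gradient step.
x_raw = -0.4591 - 0.02*-2.8364 = -0.4024
y_raw = 3.6064 - 0.02*47.064 = 2.6651
Step 3: Project onto [-1, 4].
x_proj = clip(-0.4024) = -0.4024
y_proj = clip(2.6651) = 2.6651
Step 4: Evaluate f.
f(-0.4024, 2.6651) = 65.5568


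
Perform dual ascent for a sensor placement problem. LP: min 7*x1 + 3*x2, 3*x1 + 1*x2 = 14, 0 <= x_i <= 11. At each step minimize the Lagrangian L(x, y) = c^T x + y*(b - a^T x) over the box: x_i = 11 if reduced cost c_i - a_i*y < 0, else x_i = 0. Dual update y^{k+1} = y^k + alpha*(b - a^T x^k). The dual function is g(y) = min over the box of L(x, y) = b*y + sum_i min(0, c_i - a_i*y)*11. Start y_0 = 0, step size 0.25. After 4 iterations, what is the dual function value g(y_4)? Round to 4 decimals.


Dual ascent for LP: min 7*x1 + 3*x2, 3*x1 + 1*x2 = 14, 0 <= x_i <= 11
Step 1: y^k = 0.0, reduced costs: (7.0, 3.0)
  x^k = (0.0, 0.0), subgradient = b - a^T x = 14.0
  y^{k+1} = 0.0 + 0.25*14.0 = 3.5
Step 2: y^k = 3.5, reduced costs: (-3.5, -0.5)
  x^k = (11.0, 11.0), subgradient = b - a^T x = -30.0
  y^{k+1} = 3.5 + 0.25*-30.0 = -4.0
Step 3: y^k = -4.0, reduced costs: (19.0, 7.0)
  x^k = (0.0, 0.0), subgradient = b - a^T x = 14.0
  y^{k+1} = -4.0 + 0.25*14.0 = -0.5
Step 4: y^k = -0.5, reduced costs: (8.5, 3.5)
  x^k = (0.0, 0.0), subgradient = b - a^T x = 14.0
  y^{k+1} = -0.5 + 0.25*14.0 = 3.0
Dual objective at y_4 = 3.0: reduced costs (-2.0, 0.0), box minimizer x = (11.0, 0.0)
g(y_4) = b*y + (c1 - a1*y)*x1 + (c2 - a2*y)*x2 = 14*3.0 + (-2.0)*11.0 + 0.0*0.0 = 42.0 - 22.0 + 0.0 = 20.0
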